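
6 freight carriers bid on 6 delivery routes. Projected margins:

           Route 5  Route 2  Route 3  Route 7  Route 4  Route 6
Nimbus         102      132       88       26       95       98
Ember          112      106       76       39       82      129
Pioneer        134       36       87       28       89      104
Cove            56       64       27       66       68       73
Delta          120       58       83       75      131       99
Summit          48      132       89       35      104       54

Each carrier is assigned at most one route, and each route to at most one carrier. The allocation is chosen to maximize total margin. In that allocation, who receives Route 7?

Optimal: Nimbus→Route 2 ($132k), Ember→Route 6 ($129k), Pioneer→Route 5 ($134k), Cove→Route 7 ($66k), Delta→Route 4 ($131k), Summit→Route 3 ($89k) — total 132+129+134+66+131+89 = $681k.
Column-greedy (each route in turn goes to its best remaining carrier) gives $585k, worse by 96.
Next-best assignment: Nimbus→Route 3, Ember→Route 6, Pioneer→Route 5, Cove→Route 7, Delta→Route 4, Summit→Route 2 = $680k.
No other one-to-one assignment exceeds $681k.
Cove's own top route is Route 6 ($73k), but forcing Cove→Route 6 and reassigning the rest optimally gives only $598k — worse by 83.

Cove receives Route 7.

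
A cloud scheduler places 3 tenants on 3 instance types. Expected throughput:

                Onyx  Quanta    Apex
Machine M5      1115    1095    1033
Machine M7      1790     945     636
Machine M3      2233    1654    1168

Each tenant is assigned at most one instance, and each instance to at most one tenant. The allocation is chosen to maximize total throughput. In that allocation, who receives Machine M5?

Optimal: Onyx→Machine M7 (1790 ops/s), Quanta→Machine M3 (1654 ops/s), Apex→Machine M5 (1033 ops/s) — total 1790+1654+1033 = 4477 ops/s.
Apex's own top instance is Machine M3 (1168 ops/s), but forcing Apex→Machine M3 and reassigning the rest optimally gives only 4053 ops/s — worse by 424.

Apex receives Machine M5.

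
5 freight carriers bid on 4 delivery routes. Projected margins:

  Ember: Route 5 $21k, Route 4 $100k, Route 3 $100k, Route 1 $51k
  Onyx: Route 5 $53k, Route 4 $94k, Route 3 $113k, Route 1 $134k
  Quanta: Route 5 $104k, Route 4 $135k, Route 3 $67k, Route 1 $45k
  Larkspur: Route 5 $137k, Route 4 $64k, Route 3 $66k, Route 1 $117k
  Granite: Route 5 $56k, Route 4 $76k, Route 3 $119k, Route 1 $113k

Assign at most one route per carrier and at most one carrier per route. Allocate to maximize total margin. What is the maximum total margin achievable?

Maximum total: $525k

Optimal: Larkspur→Route 5 ($137k), Quanta→Route 4 ($135k), Granite→Route 3 ($119k), Onyx→Route 1 ($134k) — total 137+135+119+134 = $525k.
Row-greedy (each carrier in turn takes its best remaining route) gives $404k, worse by 121.
Next-best assignment: Larkspur→Route 5, Quanta→Route 4, Ember→Route 3, Onyx→Route 1 = $506k.
No other one-to-one assignment exceeds $525k.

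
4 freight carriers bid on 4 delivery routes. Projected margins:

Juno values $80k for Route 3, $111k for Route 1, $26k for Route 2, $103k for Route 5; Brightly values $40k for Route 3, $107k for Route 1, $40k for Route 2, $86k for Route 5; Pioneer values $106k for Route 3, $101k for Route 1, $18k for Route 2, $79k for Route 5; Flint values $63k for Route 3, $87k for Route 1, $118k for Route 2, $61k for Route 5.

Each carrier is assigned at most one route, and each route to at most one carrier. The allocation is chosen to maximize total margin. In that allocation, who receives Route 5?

Optimal: Juno→Route 5 ($103k), Brightly→Route 1 ($107k), Pioneer→Route 3 ($106k), Flint→Route 2 ($118k) — total 103+107+106+118 = $434k.
Column-greedy (each route in turn goes to its best remaining carrier) gives $421k, worse by 13.
Next-best assignment: Juno→Route 1, Brightly→Route 5, Pioneer→Route 3, Flint→Route 2 = $421k.
Juno's own top route is Route 1 ($111k), but forcing Juno→Route 1 and reassigning the rest optimally gives only $421k — worse by 13.

Juno receives Route 5.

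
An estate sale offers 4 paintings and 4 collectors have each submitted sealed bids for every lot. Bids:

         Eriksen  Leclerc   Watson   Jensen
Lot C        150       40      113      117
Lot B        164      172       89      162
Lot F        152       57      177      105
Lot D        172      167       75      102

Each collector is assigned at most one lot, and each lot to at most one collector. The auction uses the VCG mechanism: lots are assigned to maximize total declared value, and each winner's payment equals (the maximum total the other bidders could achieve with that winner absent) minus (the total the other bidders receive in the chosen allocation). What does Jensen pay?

Jensen pays $27.

Efficient allocation: Eriksen→Lot C ($150), Leclerc→Lot D ($167), Watson→Lot F ($177), Jensen→Lot B ($162); total welfare W = $656.
Jensen receives Lot B at value $162, so the others get W − 162 = $494.
Without Jensen: best allocation of the remaining 3 bidders over all 4 lots is Eriksen→Lot D ($172), Leclerc→Lot B ($172), Watson→Lot F ($177), total $521.
VCG payment = (others' best without Jensen) − (others' welfare with Jensen) = 521 − 494 = $27.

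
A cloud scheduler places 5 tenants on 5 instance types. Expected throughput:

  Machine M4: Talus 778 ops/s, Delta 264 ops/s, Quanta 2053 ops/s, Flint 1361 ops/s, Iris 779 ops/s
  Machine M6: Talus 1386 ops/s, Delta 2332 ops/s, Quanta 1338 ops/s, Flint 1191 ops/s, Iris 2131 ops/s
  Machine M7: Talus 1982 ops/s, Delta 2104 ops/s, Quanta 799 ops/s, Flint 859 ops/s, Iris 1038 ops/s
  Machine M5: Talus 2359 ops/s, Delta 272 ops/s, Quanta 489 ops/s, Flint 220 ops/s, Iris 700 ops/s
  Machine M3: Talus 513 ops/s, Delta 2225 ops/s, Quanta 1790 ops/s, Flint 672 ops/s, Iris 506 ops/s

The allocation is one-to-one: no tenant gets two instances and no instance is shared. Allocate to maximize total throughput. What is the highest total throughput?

Maximum total: 9745 ops/s

Optimal: Talus→Machine M5 (2359 ops/s), Delta→Machine M7 (2104 ops/s), Quanta→Machine M3 (1790 ops/s), Flint→Machine M4 (1361 ops/s), Iris→Machine M6 (2131 ops/s) — total 2359+2104+1790+1361+2131 = 9745 ops/s.
Column-greedy (each instance in turn goes to its best remaining tenant) gives 7739 ops/s, worse by 2006.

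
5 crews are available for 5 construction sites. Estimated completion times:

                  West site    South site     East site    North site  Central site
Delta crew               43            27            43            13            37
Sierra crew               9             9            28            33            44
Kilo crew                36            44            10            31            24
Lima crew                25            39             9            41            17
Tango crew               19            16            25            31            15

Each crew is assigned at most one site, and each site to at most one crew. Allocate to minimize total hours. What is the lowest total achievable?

Minimum total: 65 hours

Treat this as an assignment problem: match each crew to one site.
Optimal: Delta crew→North site (13 hours), Sierra crew→West site (9 hours), Kilo crew→East site (10 hours), Lima crew→Central site (17 hours), Tango crew→South site (16 hours) — total 13+9+10+17+16 = 65 hours.
Column-greedy (each site in turn goes to its cheapest remaining crew) gives 71 hours, worse by 6.
Next-best assignment: Delta crew→North site, Sierra crew→South site, Kilo crew→East site, Lima crew→Central site, Tango crew→West site = 68 hours.
No other one-to-one assignment undercuts 65 hours.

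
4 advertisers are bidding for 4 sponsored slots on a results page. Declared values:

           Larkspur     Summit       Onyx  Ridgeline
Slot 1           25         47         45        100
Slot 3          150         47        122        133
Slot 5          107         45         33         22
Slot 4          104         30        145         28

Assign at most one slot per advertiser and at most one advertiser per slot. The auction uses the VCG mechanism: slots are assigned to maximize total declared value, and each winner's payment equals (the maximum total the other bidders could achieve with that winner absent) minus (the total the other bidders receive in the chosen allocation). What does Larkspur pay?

Efficient allocation: Larkspur→Slot 3 ($150), Summit→Slot 5 ($45), Onyx→Slot 4 ($145), Ridgeline→Slot 1 ($100); total welfare W = $440.
Larkspur receives Slot 3 at value $150, so the others get W − 150 = $290.
Without Larkspur: best allocation of the remaining 3 bidders over all 4 slots is Summit→Slot 1 ($47), Onyx→Slot 4 ($145), Ridgeline→Slot 3 ($133), total $325.
VCG payment = (others' best without Larkspur) − (others' welfare with Larkspur) = 325 − 290 = $35.

Larkspur pays $35.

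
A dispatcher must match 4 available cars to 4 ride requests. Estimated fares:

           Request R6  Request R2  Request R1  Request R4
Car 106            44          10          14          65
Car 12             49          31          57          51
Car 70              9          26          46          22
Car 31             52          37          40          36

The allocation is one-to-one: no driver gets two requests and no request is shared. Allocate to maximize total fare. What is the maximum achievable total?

Maximum total: $200

Optimal: Car 106→Request R4 ($65), Car 12→Request R1 ($57), Car 70→Request R2 ($26), Car 31→Request R6 ($52) — total 65+57+26+52 = $200.
Column-greedy (each request in turn goes to its best remaining driver) gives $194, worse by 6.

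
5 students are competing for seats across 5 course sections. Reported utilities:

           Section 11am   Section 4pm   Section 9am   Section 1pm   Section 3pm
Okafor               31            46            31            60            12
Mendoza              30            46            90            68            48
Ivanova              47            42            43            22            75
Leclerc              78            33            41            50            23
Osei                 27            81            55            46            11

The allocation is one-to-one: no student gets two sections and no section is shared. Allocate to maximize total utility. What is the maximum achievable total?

Max total: 384 points

Optimal: Okafor→Section 1pm (60 points), Mendoza→Section 9am (90 points), Ivanova→Section 3pm (75 points), Leclerc→Section 11am (78 points), Osei→Section 4pm (81 points) — total 60+90+75+78+81 = 384 points.
Next-best assignment: Okafor→Section 4pm, Mendoza→Section 9am, Ivanova→Section 3pm, Leclerc→Section 11am, Osei→Section 1pm = 335 points.
Swapping Mendoza↔Ivanova (Mendoza→Section 3pm 48 points, Ivanova→Section 9am 43 points) loses 74.
Checked against all permutations: 384 points is optimal.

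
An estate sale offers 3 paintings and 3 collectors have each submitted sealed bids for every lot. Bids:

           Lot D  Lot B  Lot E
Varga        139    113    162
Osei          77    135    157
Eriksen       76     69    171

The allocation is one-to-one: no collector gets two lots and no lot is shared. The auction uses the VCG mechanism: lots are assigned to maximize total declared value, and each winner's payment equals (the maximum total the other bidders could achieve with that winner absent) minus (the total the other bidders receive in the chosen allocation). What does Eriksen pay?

Eriksen pays $23.

Efficient allocation: Varga→Lot D ($139), Osei→Lot B ($135), Eriksen→Lot E ($171); total welfare W = $445.
Eriksen receives Lot E at value $171, so the others get W − 171 = $274.
Without Eriksen: best allocation of the remaining 2 bidders over all 3 lots is Varga→Lot E ($162), Osei→Lot B ($135), total $297.
VCG payment = (others' best without Eriksen) − (others' welfare with Eriksen) = 297 − 274 = $23.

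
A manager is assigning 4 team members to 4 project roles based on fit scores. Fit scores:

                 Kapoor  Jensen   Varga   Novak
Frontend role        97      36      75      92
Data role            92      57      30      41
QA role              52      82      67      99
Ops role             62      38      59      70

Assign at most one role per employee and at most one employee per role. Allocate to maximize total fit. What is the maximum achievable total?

Maximum total: 325 pts

This is the linear assignment problem.
Optimal: Kapoor→Data role (92 pts), Jensen→QA role (82 pts), Varga→Ops role (59 pts), Novak→Frontend role (92 pts) — total 92+82+59+92 = 325 pts.
Max-entry greedy (repeatedly take the single best remaining cell) gives 312 pts, worse by 13.
Checked against all permutations: 325 pts is optimal.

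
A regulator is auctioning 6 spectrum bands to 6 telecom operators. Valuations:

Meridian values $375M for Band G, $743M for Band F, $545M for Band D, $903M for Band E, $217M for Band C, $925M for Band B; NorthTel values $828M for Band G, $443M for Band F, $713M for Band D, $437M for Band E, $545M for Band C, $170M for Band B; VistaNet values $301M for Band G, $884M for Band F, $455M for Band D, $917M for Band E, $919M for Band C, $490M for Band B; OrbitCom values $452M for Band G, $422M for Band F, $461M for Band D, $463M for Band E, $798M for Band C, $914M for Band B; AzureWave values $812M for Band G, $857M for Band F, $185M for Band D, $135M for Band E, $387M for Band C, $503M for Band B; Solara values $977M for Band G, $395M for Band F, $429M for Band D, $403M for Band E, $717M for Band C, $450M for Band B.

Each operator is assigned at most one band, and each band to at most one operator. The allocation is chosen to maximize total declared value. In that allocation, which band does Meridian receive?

Optimal: Meridian→Band E ($903M), NorthTel→Band D ($713M), VistaNet→Band C ($919M), OrbitCom→Band B ($914M), AzureWave→Band F ($857M), Solara→Band G ($977M) — total 903+713+919+914+857+977 = $5283M.
Max-entry greedy (repeatedly take the single best remaining cell) gives $4854M, worse by 429.
Next-best assignment: Meridian→Band B, NorthTel→Band D, VistaNet→Band E, OrbitCom→Band C, AzureWave→Band F, Solara→Band G = $5187M.
Meridian's own top band is Band B ($925M), but forcing Meridian→Band B and reassigning the rest optimally gives only $5187M — worse by 96.

Meridian receives Band E.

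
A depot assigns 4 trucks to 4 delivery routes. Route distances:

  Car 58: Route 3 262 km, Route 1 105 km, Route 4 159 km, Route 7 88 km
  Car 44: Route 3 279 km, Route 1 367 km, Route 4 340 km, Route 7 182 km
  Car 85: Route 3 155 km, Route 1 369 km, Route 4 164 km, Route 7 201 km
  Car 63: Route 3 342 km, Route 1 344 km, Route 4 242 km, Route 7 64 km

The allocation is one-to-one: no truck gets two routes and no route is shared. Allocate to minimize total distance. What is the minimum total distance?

Min total: 612 km

This is a one-to-one assignment (minimum-cost bipartite matching).
Optimal: Car 58→Route 1 (105 km), Car 44→Route 3 (279 km), Car 85→Route 4 (164 km), Car 63→Route 7 (64 km) — total 105+279+164+64 = 612 km.
Min-entry greedy (repeatedly take the single cheapest remaining cell) gives 664 km, worse by 52.
No other one-to-one assignment undercuts 612 km.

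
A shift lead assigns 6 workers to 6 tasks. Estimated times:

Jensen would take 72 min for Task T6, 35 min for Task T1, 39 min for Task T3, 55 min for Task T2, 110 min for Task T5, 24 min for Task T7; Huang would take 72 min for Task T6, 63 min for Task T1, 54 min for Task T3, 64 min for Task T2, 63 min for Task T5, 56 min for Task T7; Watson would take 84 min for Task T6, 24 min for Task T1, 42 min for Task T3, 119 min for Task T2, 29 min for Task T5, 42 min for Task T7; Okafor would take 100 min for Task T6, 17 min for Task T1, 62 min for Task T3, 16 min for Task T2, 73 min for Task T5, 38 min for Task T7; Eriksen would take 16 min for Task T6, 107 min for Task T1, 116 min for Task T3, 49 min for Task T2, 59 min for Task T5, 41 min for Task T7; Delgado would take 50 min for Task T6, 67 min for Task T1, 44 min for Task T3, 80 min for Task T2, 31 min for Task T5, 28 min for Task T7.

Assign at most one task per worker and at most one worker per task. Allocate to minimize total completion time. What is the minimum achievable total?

Optimal: Jensen→Task T7 (24 min), Huang→Task T3 (54 min), Watson→Task T1 (24 min), Okafor→Task T2 (16 min), Eriksen→Task T6 (16 min), Delgado→Task T5 (31 min) — total 24+54+24+16+16+31 = 165 min.
Column-greedy (each task in turn goes to its cheapest remaining worker) gives 193 min, worse by 28.
No other one-to-one assignment undercuts 165 min.

Minimum total: 165 min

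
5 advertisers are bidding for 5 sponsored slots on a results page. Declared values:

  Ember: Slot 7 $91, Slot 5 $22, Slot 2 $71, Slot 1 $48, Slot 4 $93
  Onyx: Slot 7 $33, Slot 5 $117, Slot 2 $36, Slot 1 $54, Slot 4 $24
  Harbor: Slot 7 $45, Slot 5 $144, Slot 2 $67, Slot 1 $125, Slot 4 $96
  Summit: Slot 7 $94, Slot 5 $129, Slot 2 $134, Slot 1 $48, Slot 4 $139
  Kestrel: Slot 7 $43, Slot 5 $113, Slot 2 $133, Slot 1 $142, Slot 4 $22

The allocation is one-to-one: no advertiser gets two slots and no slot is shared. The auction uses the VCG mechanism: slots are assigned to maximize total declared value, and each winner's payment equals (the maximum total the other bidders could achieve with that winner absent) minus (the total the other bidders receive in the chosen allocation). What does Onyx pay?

Onyx pays $28.

Efficient allocation: Ember→Slot 7 ($91), Onyx→Slot 5 ($117), Harbor→Slot 1 ($125), Summit→Slot 4 ($139), Kestrel→Slot 2 ($133); total welfare W = $605.
Onyx receives Slot 5 at value $117, so the others get W − 117 = $488.
Without Onyx: best allocation of the remaining 4 bidders over all 5 slots is Ember→Slot 7 ($91), Harbor→Slot 5 ($144), Summit→Slot 4 ($139), Kestrel→Slot 1 ($142), total $516.
VCG payment = (others' best without Onyx) − (others' welfare with Onyx) = 516 − 488 = $28.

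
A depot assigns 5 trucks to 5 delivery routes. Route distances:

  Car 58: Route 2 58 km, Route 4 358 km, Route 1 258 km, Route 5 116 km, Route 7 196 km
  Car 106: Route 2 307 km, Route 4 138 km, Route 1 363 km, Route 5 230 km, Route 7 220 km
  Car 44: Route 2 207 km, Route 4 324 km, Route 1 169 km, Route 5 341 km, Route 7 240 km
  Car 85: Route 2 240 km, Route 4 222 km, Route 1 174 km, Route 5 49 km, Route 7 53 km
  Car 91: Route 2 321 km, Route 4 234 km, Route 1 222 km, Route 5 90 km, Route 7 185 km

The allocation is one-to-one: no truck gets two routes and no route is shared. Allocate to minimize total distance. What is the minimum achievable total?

Minimum total: 508 km

Optimal: Car 58→Route 2 (58 km), Car 106→Route 4 (138 km), Car 44→Route 1 (169 km), Car 85→Route 7 (53 km), Car 91→Route 5 (90 km) — total 58+138+169+53+90 = 508 km.
Row-greedy (each truck in turn takes its cheapest remaining route) gives 599 km, worse by 91.
Next-best assignment: Car 58→Route 2, Car 106→Route 4, Car 44→Route 1, Car 85→Route 5, Car 91→Route 7 = 599 km.
Every other assignment is strictly worse.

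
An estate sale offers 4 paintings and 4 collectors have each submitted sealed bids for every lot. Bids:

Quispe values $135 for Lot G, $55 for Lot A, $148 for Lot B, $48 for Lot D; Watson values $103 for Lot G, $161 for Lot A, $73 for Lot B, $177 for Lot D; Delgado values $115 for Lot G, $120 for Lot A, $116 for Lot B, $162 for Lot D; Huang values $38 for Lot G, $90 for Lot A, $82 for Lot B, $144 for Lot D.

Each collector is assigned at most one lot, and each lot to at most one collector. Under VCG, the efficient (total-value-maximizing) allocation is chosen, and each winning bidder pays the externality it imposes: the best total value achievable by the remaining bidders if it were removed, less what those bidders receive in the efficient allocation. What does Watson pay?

Efficient allocation: Quispe→Lot B ($148), Watson→Lot A ($161), Delgado→Lot G ($115), Huang→Lot D ($144); total welfare W = $568.
Watson receives Lot A at value $161, so the others get W − 161 = $407.
Without Watson: best allocation of the remaining 3 bidders over all 4 lots is Quispe→Lot B ($148), Delgado→Lot A ($120), Huang→Lot D ($144), total $412.
VCG payment = (others' best without Watson) − (others' welfare with Watson) = 412 − 407 = $5.

Watson pays $5.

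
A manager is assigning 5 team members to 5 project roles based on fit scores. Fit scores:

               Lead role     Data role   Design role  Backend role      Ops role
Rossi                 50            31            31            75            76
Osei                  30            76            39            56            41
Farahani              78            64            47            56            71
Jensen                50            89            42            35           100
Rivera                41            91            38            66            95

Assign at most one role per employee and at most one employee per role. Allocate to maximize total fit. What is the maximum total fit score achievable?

Maximum total: 383 pts

Optimal: Rossi→Backend role (75 pts), Osei→Design role (39 pts), Farahani→Lead role (78 pts), Jensen→Ops role (100 pts), Rivera→Data role (91 pts) — total 75+39+78+100+91 = 383 pts.
Row-greedy (each employee in turn takes its best remaining role) gives 338 pts, worse by 45.
Swapping Rivera↔Jensen (Rivera→Ops role 95 pts, Jensen→Data role 89 pts) loses 7.
No other one-to-one assignment exceeds 383 pts.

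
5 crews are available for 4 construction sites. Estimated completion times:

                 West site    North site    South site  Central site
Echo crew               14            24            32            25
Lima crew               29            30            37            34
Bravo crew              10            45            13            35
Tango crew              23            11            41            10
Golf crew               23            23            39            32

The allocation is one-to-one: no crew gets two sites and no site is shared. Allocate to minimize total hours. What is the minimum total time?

Min total: 60 hours

Optimal: Echo crew→West site (14 hours), Golf crew→North site (23 hours), Bravo crew→South site (13 hours), Tango crew→Central site (10 hours) — total 14+23+13+10 = 60 hours.
Column-greedy (each site in turn goes to its cheapest remaining crew) gives 85 hours, worse by 25.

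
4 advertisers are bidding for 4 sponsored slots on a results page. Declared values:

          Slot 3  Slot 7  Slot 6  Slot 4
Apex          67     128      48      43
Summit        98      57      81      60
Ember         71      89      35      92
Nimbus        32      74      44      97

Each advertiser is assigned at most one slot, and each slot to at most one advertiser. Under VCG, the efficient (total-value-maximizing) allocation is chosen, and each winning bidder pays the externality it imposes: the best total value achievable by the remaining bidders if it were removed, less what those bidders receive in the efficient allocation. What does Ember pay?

Ember pays $17.

Efficient allocation: Apex→Slot 7 ($128), Summit→Slot 6 ($81), Ember→Slot 3 ($71), Nimbus→Slot 4 ($97); total welfare W = $377.
Ember receives Slot 3 at value $71, so the others get W − 71 = $306.
Without Ember: best allocation of the remaining 3 bidders over all 4 slots is Apex→Slot 7 ($128), Summit→Slot 3 ($98), Nimbus→Slot 4 ($97), total $323.
VCG payment = (others' best without Ember) − (others' welfare with Ember) = 323 − 306 = $17.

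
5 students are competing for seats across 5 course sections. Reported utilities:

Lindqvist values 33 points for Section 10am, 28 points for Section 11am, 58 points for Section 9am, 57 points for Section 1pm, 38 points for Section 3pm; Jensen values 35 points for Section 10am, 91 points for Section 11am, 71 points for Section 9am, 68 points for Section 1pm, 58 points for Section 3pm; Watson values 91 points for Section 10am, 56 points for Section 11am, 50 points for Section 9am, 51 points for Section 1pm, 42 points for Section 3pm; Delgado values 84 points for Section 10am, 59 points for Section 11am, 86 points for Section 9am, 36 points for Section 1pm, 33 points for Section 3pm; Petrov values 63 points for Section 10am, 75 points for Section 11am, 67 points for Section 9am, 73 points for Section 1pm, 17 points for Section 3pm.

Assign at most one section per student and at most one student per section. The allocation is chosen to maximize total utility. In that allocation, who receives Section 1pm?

Petrov receives Section 1pm.

Optimal: Lindqvist→Section 3pm (38 points), Jensen→Section 11am (91 points), Watson→Section 10am (91 points), Delgado→Section 9am (86 points), Petrov→Section 1pm (73 points) — total 38+91+91+86+73 = 379 points.
Row-greedy (each student in turn takes its best remaining section) gives 293 points, worse by 86.
Next-best assignment: Lindqvist→Section 1pm, Jensen→Section 3pm, Watson→Section 10am, Delgado→Section 9am, Petrov→Section 11am = 367 points.
Every other assignment is strictly worse.
Petrov's own top section is Section 11am (75 points), but forcing Petrov→Section 11am and reassigning the rest optimally gives only 367 points — worse by 12.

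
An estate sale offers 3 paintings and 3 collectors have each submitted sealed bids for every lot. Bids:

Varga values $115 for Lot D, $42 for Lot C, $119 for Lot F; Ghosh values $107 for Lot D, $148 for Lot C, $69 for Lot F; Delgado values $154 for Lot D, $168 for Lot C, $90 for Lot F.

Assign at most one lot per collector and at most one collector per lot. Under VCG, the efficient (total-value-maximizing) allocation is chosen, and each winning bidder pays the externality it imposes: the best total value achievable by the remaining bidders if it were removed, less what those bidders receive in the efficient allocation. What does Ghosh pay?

Ghosh pays $14.

Efficient allocation: Varga→Lot F ($119), Ghosh→Lot C ($148), Delgado→Lot D ($154); total welfare W = $421.
Ghosh receives Lot C at value $148, so the others get W − 148 = $273.
Without Ghosh: best allocation of the remaining 2 bidders over all 3 lots is Varga→Lot F ($119), Delgado→Lot C ($168), total $287.
VCG payment = (others' best without Ghosh) − (others' welfare with Ghosh) = 287 − 273 = $14.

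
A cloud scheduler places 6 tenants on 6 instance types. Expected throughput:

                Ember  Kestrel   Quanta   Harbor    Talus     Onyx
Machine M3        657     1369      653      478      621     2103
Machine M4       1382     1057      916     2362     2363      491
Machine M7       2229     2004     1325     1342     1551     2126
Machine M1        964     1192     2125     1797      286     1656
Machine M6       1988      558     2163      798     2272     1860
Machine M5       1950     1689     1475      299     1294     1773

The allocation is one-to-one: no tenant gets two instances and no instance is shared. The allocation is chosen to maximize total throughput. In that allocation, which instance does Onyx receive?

Optimal: Ember→Machine M5 (1950 ops/s), Kestrel→Machine M7 (2004 ops/s), Quanta→Machine M1 (2125 ops/s), Harbor→Machine M4 (2362 ops/s), Talus→Machine M6 (2272 ops/s), Onyx→Machine M3 (2103 ops/s) — total 1950+2004+2125+2362+2272+2103 = 12816 ops/s.
Next-best assignment: Ember→Machine M7, Kestrel→Machine M5, Quanta→Machine M1, Harbor→Machine M4, Talus→Machine M6, Onyx→Machine M3 = 12780 ops/s.
Onyx's own top instance is Machine M7 (2126 ops/s), but forcing Onyx→Machine M7 and reassigning the rest optimally gives only 12204 ops/s — worse by 612.

Onyx receives Machine M3.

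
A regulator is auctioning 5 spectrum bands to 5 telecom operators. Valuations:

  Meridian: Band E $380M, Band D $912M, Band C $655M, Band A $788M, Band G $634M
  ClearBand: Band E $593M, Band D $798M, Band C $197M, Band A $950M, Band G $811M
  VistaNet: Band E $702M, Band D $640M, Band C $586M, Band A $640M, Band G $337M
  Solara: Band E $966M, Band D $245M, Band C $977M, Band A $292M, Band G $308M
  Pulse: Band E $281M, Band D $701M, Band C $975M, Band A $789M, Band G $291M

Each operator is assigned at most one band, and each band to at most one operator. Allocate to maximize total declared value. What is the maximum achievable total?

Treat this as an assignment problem: match each operator to one band.
Optimal: Meridian→Band D ($912M), ClearBand→Band G ($811M), VistaNet→Band A ($640M), Solara→Band E ($966M), Pulse→Band C ($975M) — total 912+811+640+966+975 = $4304M.
Max-entry greedy (repeatedly take the single best remaining cell) gives $3832M, worse by 472.
Next-best assignment: Meridian→Band D, ClearBand→Band G, VistaNet→Band E, Solara→Band C, Pulse→Band A = $4191M.
Every other assignment is strictly worse.

Max total: $4304M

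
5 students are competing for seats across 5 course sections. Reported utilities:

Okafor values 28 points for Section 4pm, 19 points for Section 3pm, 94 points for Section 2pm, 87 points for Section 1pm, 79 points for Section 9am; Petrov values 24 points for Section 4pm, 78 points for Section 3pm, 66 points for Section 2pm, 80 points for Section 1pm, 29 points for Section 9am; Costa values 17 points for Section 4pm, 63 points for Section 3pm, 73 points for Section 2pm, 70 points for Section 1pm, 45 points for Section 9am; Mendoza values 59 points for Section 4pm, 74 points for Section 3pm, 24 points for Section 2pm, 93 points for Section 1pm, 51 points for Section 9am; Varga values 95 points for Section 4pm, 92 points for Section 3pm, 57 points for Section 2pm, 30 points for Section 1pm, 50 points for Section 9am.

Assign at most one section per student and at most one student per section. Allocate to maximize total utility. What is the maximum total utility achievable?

Optimal: Okafor→Section 9am (79 points), Petrov→Section 3pm (78 points), Costa→Section 2pm (73 points), Mendoza→Section 1pm (93 points), Varga→Section 4pm (95 points) — total 79+78+73+93+95 = 418 points.
No other one-to-one assignment exceeds 418 points.

Max total: 418 points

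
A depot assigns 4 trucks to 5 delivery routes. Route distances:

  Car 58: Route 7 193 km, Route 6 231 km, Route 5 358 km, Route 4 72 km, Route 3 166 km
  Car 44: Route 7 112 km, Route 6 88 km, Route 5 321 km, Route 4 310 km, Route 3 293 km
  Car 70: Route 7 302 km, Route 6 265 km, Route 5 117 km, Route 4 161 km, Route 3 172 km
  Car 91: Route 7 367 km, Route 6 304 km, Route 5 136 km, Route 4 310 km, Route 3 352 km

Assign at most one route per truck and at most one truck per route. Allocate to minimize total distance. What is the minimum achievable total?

Min total: 468 km

This is the linear assignment problem.
Optimal: Car 58→Route 4 (72 km), Car 44→Route 6 (88 km), Car 70→Route 3 (172 km), Car 91→Route 5 (136 km) — total 72+88+172+136 = 468 km.
Row-greedy (each truck in turn takes its cheapest remaining route) gives 629 km, worse by 161.
Swapping Car 44↔Car 58 (Car 44→Route 4 310 km, Car 58→Route 6 231 km) adds 381.
No other one-to-one assignment undercuts 468 km.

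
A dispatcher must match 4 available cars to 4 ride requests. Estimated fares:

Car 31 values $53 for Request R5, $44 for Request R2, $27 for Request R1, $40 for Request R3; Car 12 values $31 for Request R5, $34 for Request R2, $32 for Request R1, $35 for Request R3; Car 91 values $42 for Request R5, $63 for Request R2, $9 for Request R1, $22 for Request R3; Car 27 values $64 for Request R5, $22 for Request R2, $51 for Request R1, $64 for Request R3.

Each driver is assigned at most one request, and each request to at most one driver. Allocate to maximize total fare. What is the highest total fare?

Treat this as an assignment problem: match each driver to one request.
Optimal: Car 31→Request R5 ($53), Car 12→Request R1 ($32), Car 91→Request R2 ($63), Car 27→Request R3 ($64) — total 53+32+63+64 = $212.
Column-greedy (each request in turn goes to its best remaining driver) gives $199, worse by 13.
Next-best assignment: Car 31→Request R5, Car 12→Request R3, Car 91→Request R2, Car 27→Request R1 = $202.
Swapping Car 31↔Car 91 (Car 31→Request R2 $44, Car 91→Request R5 $42) loses 30.

Max total: $212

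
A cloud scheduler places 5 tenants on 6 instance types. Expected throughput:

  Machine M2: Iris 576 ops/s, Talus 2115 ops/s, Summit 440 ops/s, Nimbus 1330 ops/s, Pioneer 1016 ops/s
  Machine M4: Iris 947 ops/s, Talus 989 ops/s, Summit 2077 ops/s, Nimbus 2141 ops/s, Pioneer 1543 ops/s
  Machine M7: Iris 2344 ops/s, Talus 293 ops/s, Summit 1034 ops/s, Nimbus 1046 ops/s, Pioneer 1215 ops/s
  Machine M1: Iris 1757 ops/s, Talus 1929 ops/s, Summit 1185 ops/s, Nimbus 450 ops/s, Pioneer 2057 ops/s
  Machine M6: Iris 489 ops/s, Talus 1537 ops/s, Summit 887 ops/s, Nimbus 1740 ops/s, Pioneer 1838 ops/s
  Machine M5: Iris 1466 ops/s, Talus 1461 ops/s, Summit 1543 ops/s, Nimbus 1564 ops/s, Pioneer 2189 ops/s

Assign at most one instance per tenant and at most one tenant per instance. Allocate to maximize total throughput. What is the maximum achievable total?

Maximum total: 10465 ops/s

This is the linear assignment problem.
Optimal: Iris→Machine M7 (2344 ops/s), Talus→Machine M2 (2115 ops/s), Summit→Machine M4 (2077 ops/s), Nimbus→Machine M6 (1740 ops/s), Pioneer→Machine M5 (2189 ops/s) — total 2344+2115+2077+1740+2189 = 10465 ops/s.
Column-greedy (each instance in turn goes to its best remaining tenant) gives 9544 ops/s, worse by 921.
Swapping Iris↔Summit (Iris→Machine M4 947 ops/s, Summit→Machine M7 1034 ops/s) loses 2440.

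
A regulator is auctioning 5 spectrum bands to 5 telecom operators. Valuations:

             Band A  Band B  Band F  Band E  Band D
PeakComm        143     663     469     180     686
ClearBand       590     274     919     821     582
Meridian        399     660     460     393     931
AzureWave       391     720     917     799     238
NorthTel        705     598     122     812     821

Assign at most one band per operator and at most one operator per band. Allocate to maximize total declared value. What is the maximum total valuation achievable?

This is the linear assignment problem.
Optimal: PeakComm→Band B ($663M), ClearBand→Band E ($821M), Meridian→Band D ($931M), AzureWave→Band F ($917M), NorthTel→Band A ($705M) — total 663+821+931+917+705 = $4037M.
Column-greedy (each band in turn goes to its best remaining operator) gives $3423M, worse by 614.
Swapping NorthTel↔PeakComm (NorthTel→Band B $598M, PeakComm→Band A $143M) loses 627.
Checked against all permutations: $4037M is optimal.

Max total: $4037M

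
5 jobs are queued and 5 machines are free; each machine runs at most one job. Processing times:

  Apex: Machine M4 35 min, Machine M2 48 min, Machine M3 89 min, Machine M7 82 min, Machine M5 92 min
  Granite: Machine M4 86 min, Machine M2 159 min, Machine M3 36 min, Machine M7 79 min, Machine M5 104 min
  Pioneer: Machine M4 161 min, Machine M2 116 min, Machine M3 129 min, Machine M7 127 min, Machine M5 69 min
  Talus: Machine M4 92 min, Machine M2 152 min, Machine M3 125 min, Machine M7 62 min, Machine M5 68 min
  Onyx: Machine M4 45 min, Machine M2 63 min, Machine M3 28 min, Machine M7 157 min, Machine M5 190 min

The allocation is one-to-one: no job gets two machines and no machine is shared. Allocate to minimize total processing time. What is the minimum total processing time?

Optimal: Apex→Machine M2 (48 min), Granite→Machine M3 (36 min), Pioneer→Machine M5 (69 min), Talus→Machine M7 (62 min), Onyx→Machine M4 (45 min) — total 48+36+69+62+45 = 260 min.
Row-greedy (each job in turn takes its cheapest remaining machine) gives 265 min, worse by 5.
Next-best assignment: Apex→Machine M4, Granite→Machine M3, Pioneer→Machine M5, Talus→Machine M7, Onyx→Machine M2 = 265 min.
Checked against all permutations: 260 min is optimal.

Minimum total: 260 min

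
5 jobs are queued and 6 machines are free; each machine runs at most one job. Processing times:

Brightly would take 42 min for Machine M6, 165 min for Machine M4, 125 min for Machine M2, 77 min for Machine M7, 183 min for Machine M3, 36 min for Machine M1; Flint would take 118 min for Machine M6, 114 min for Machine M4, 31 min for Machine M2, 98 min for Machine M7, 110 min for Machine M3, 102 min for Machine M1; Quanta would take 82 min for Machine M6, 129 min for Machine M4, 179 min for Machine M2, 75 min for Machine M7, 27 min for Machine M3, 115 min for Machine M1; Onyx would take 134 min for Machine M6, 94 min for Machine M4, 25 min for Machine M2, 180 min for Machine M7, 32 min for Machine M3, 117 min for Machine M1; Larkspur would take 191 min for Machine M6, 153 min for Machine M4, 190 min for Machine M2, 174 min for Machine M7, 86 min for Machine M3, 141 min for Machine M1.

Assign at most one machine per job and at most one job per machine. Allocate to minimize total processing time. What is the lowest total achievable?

Minimum total: 321 min

Optimal: Brightly→Machine M6 (42 min), Flint→Machine M2 (31 min), Quanta→Machine M7 (75 min), Onyx→Machine M3 (32 min), Larkspur→Machine M1 (141 min) — total 42+31+75+32+141 = 321 min.
Column-greedy (each machine in turn goes to its cheapest remaining job) gives 328 min, worse by 7.
Next-best assignment: Brightly→Machine M1, Flint→Machine M2, Quanta→Machine M7, Onyx→Machine M4, Larkspur→Machine M3 = 322 min.
No other one-to-one assignment undercuts 321 min.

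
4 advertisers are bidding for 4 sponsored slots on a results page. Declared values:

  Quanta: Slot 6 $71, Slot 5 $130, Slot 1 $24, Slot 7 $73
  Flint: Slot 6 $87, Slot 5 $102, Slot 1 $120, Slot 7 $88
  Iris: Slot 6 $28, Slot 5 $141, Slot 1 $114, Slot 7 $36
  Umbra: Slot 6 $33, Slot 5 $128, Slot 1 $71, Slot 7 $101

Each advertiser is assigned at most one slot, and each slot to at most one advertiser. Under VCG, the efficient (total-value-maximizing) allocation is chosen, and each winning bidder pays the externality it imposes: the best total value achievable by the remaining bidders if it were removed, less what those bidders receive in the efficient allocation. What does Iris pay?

Iris pays $59.

Efficient allocation: Quanta→Slot 6 ($71), Flint→Slot 1 ($120), Iris→Slot 5 ($141), Umbra→Slot 7 ($101); total welfare W = $433.
Iris receives Slot 5 at value $141, so the others get W − 141 = $292.
Without Iris: best allocation of the remaining 3 bidders over all 4 slots is Quanta→Slot 5 ($130), Flint→Slot 1 ($120), Umbra→Slot 7 ($101), total $351.
VCG payment = (others' best without Iris) − (others' welfare with Iris) = 351 − 292 = $59.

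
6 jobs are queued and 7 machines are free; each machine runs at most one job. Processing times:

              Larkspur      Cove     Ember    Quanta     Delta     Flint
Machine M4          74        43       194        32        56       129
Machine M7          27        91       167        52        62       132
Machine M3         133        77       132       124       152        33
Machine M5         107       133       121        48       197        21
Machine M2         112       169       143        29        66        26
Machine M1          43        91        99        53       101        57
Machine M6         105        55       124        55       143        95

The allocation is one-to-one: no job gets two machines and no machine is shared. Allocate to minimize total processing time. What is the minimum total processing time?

Min total: 287 min

Optimal: Larkspur→Machine M7 (27 min), Cove→Machine M6 (55 min), Ember→Machine M1 (99 min), Quanta→Machine M2 (29 min), Delta→Machine M4 (56 min), Flint→Machine M5 (21 min) — total 27+55+99+29+56+21 = 287 min.
Min-entry greedy (repeatedly take the single cheapest remaining cell) gives 362 min, worse by 75.
Next-best assignment: Larkspur→Machine M7, Cove→Machine M6, Ember→Machine M1, Quanta→Machine M2, Delta→Machine M4, Flint→Machine M3 = 299 min.
Checked against all permutations: 287 min is optimal.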